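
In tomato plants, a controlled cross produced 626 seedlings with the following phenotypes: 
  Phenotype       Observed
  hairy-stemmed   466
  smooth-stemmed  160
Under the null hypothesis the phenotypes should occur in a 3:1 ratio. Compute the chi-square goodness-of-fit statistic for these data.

Under the 3:1 hypothesis (Σ ratio = 4, N = 626):
  hairy-stemmed: 626 × 3/4 = 469.5
  smooth-stemmed: 626 × 1/4 = 156.5
χ² = Σ (O − E)² / E
  hairy-stemmed: (466 − 469.5)² / 469.5 = 0.0261
  smooth-stemmed: (160 − 156.5)² / 156.5 = 0.0783
χ² = 0.0261 + 0.0783 = 0.1044 ≈ 0.104

0.104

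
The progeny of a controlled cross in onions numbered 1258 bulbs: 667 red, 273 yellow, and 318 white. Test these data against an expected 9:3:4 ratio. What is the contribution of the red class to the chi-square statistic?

2.332

Expected counts for N = 1258 under a 9:3:4 ratio (total parts = 16):
  red: 1258 × 9/16 = 707.625
  yellow: 1258 × 3/16 = 235.875
  white: 1258 × 4/16 = 314.5
Contribution of red: (667 − 707.625)² / 707.625 = 2.3323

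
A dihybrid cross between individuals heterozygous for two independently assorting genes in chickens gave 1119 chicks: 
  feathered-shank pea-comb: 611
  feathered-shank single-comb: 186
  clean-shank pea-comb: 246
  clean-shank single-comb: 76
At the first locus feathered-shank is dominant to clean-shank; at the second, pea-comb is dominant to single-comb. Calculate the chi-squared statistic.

A dihybrid F₂ with independent assortment and complete dominance at both loci gives a 9:3:3:1 phenotypic ratio.
Expected counts for N = 1119 under a 9:3:3:1 ratio (total parts = 16):
  feathered-shank pea-comb: 1119 × 9/16 = 629.4375
  feathered-shank single-comb: 1119 × 3/16 = 209.8125
  clean-shank pea-comb: 1119 × 3/16 = 209.8125
  clean-shank single-comb: 1119 × 1/16 = 69.9375
χ² = Σ (O − E)² / E
  feathered-shank pea-comb: (611 − 629.4375)² / 629.4375 = 0.5401
  feathered-shank single-comb: (186 − 209.8125)² / 209.8125 = 2.7026
  clean-shank pea-comb: (246 − 209.8125)² / 209.8125 = 6.2415
  clean-shank single-comb: (76 − 69.9375)² / 69.9375 = 0.5255
χ² = 0.5401 + 2.7026 + 6.2415 + 0.5255 = 10.0097 ≈ 10.010

10.010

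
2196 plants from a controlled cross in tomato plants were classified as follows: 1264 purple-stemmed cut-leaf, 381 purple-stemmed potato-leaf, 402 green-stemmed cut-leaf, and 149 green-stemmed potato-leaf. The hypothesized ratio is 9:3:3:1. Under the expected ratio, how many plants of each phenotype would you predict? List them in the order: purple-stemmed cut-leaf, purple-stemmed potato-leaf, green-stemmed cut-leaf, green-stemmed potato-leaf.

1235.25, 411.75, 411.75, 137.25

The 9:3:3:1 ratio has 16 parts, so with N = 2196 the expected counts are:
  purple-stemmed cut-leaf: 2196 × 9/16 = 1235.25
  purple-stemmed potato-leaf: 2196 × 3/16 = 411.75
  green-stemmed cut-leaf: 2196 × 3/16 = 411.75
  green-stemmed potato-leaf: 2196 × 1/16 = 137.25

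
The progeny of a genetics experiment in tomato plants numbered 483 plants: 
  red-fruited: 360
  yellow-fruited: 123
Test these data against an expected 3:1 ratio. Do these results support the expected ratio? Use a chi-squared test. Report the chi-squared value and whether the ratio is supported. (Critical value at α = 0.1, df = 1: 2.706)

0.056; consistent

Expected counts for N = 483 under a 3:1 ratio (total parts = 4):
  red-fruited: 483 × 3/4 = 362.25
  yellow-fruited: 483 × 1/4 = 120.75
χ² = Σ (O − E)² / E
  red-fruited: (360 − 362.25)² / 362.25 = 0.0140
  yellow-fruited: (123 − 120.75)² / 120.75 = 0.0419
χ² = 0.0140 + 0.0419 = 0.0559 ≈ 0.056
Degrees of freedom = 2 − 1 = 1; critical value at α = 0.1 is 2.706.
Since 0.056 < 2.706, we fail to reject the null hypothesis — the data are consistent with the 3:1 ratio.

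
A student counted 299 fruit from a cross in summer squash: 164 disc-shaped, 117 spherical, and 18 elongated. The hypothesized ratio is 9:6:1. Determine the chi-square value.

Under the 9:6:1 hypothesis (Σ ratio = 16, N = 299):
  disc-shaped: 299 × 9/16 = 168.1875
  spherical: 299 × 6/16 = 112.125
  elongated: 299 × 1/16 = 18.6875
χ² = Σ (O − E)² / E
  disc-shaped: (164 − 168.1875)² / 168.1875 = 0.1043
  spherical: (117 − 112.125)² / 112.125 = 0.2120
  elongated: (18 − 18.6875)² / 18.6875 = 0.0253
χ² = 0.1043 + 0.2120 + 0.0253 = 0.3416 ≈ 0.342

0.342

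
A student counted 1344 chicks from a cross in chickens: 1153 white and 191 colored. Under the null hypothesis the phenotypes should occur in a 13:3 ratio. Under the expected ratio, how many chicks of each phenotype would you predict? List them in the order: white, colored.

Expected counts for N = 1344 under a 13:3 ratio (total parts = 16):
  white: 1344 × 13/16 = 1092
  colored: 1344 × 3/16 = 252

1092, 252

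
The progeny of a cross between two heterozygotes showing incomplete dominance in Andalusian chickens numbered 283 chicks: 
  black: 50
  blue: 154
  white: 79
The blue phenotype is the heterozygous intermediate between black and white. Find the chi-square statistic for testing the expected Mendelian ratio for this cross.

8.152

With incomplete dominance, a heterozygote × heterozygote cross gives a 1:2:1 phenotypic ratio.
The 1:2:1 ratio has 4 parts, so with N = 283 the expected counts are:
  black: 283 × 1/4 = 70.75
  blue: 283 × 2/4 = 141.5
  white: 283 × 1/4 = 70.75
χ² = Σ (O − E)² / E
  black: (50 − 70.75)² / 70.75 = 6.0857
  blue: (154 − 141.5)² / 141.5 = 1.1042
  white: (79 − 70.75)² / 70.75 = 0.9620
χ² = 6.0857 + 1.1042 + 0.9620 = 8.1519 ≈ 8.152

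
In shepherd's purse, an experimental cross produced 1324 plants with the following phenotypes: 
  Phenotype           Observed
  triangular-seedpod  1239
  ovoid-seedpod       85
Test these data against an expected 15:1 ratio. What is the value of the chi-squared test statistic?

The 15:1 ratio has 16 parts, so with N = 1324 the expected counts are:
  triangular-seedpod: 1324 × 15/16 = 1241.25
  ovoid-seedpod: 1324 × 1/16 = 82.75
χ² = Σ (O − E)² / E
  triangular-seedpod: (1239 − 1241.25)² / 1241.25 = 0.0041
  ovoid-seedpod: (85 − 82.75)² / 82.75 = 0.0612
χ² = 0.0041 + 0.0612 = 0.0653 ≈ 0.065

0.065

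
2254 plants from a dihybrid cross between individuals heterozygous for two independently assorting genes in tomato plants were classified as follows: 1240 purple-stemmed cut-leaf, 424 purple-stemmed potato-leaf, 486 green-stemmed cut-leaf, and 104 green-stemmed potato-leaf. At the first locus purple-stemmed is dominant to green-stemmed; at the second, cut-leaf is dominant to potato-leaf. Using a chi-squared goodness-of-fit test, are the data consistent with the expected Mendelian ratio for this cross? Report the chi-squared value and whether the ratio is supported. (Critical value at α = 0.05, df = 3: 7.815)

19.773; not consistent

A dihybrid F₂ with independent assortment and complete dominance at both loci gives a 9:3:3:1 phenotypic ratio.
Expected counts for N = 2254 under a 9:3:3:1 ratio (total parts = 16):
  purple-stemmed cut-leaf: 2254 × 9/16 = 1267.875
  purple-stemmed potato-leaf: 2254 × 3/16 = 422.625
  green-stemmed cut-leaf: 2254 × 3/16 = 422.625
  green-stemmed potato-leaf: 2254 × 1/16 = 140.875
χ² = Σ (O − E)² / E
  purple-stemmed cut-leaf: (1240 − 1267.875)² / 1267.875 = 0.6128
  purple-stemmed potato-leaf: (424 − 422.625)² / 422.625 = 0.0045
  green-stemmed cut-leaf: (486 − 422.625)² / 422.625 = 9.5034
  green-stemmed potato-leaf: (104 − 140.875)² / 140.875 = 9.6523
χ² = 0.6128 + 0.0045 + 9.5034 + 9.6523 = 19.773
Degrees of freedom = 4 − 1 = 3; critical value at α = 0.05 is 7.815.
Since 19.773 > 7.815, we reject the null hypothesis — the data do not fit the 9:3:3:1 ratio.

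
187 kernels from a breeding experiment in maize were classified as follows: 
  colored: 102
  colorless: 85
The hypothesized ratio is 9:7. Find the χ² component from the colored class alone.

0.097

Under the 9:7 hypothesis (Σ ratio = 16, N = 187):
  colored: 187 × 9/16 = 105.1875
  colorless: 187 × 7/16 = 81.8125
Contribution of colored: (102 − 105.1875)² / 105.1875 = 0.0966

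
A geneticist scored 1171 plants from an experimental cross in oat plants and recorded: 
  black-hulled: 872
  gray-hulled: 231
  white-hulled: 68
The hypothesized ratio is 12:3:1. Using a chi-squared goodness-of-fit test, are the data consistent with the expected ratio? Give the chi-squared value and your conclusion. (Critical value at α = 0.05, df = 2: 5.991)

1.008; consistent

Expected counts for N = 1171 under a 12:3:1 ratio (total parts = 16):
  black-hulled: 1171 × 12/16 = 878.25
  gray-hulled: 1171 × 3/16 = 219.5625
  white-hulled: 1171 × 1/16 = 73.1875
χ² = Σ (O − E)² / E
  black-hulled: (872 − 878.25)² / 878.25 = 0.0445
  gray-hulled: (231 − 219.5625)² / 219.5625 = 0.5958
  white-hulled: (68 − 73.1875)² / 73.1875 = 0.3677
χ² = 0.0445 + 0.5958 + 0.3677 = 1.008
Degrees of freedom = 3 − 1 = 2; critical value at α = 0.05 is 5.991.
Since 1.008 < 5.991, we fail to reject the null hypothesis — the data are consistent with the 12:3:1 ratio.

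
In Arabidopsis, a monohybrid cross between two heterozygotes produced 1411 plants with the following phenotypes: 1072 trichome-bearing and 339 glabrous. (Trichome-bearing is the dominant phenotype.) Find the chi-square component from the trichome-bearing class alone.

0.179

For a monohybrid cross between heterozygotes with complete dominance, the expected phenotypic ratio is 3:1.
Expected counts for N = 1411 under a 3:1 ratio (total parts = 4):
  trichome-bearing: 1411 × 3/4 = 1058.25
  glabrous: 1411 × 1/4 = 352.75
Contribution of trichome-bearing: (1072 − 1058.25)² / 1058.25 = 0.1787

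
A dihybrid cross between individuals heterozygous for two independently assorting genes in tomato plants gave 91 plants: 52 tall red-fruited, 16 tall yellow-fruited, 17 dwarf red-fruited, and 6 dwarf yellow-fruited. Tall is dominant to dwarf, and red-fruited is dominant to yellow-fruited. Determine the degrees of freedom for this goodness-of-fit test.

3

A dihybrid F₂ with independent assortment and complete dominance at both loci gives a 9:3:3:1 phenotypic ratio.
A goodness-of-fit test with 4 phenotype classes has df = 4 − 1 = 3.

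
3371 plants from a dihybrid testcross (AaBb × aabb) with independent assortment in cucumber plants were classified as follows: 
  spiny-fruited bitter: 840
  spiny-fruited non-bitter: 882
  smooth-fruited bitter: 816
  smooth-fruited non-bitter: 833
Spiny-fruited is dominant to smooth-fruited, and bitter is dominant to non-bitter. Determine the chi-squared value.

A dihybrid testcross with independent assortment gives a 1:1:1:1 ratio.
Total ratio parts = 4. Expected numbers out of 3371:
  spiny-fruited bitter: 3371 × 1/4 = 842.75
  spiny-fruited non-bitter: 3371 × 1/4 = 842.75
  smooth-fruited bitter: 3371 × 1/4 = 842.75
  smooth-fruited non-bitter: 3371 × 1/4 = 842.75
χ² = Σ (O − E)² / E
  spiny-fruited bitter: (840 − 842.75)² / 842.75 = 0.0090
  spiny-fruited non-bitter: (882 − 842.75)² / 842.75 = 1.8280
  smooth-fruited bitter: (816 − 842.75)² / 842.75 = 0.8491
  smooth-fruited non-bitter: (833 − 842.75)² / 842.75 = 0.1128
χ² = 0.0090 + 1.8280 + 0.8491 + 0.1128 = 2.7989 ≈ 2.799

2.799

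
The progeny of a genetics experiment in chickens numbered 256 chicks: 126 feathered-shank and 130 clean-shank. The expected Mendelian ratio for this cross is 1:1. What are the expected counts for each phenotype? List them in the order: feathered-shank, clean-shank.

The 1:1 ratio has 2 parts, so with N = 256 the expected counts are:
  feathered-shank: 256 × 1/2 = 128
  clean-shank: 256 × 1/2 = 128

128, 128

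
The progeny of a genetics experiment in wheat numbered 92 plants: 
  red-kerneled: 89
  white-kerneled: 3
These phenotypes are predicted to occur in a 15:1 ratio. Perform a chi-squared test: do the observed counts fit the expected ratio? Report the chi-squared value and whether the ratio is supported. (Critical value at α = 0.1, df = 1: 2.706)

Expected counts for N = 92 under a 15:1 ratio (total parts = 16):
  red-kerneled: 92 × 15/16 = 86.25
  white-kerneled: 92 × 1/16 = 5.75
χ² = Σ (O − E)² / E
  red-kerneled: (89 − 86.25)² / 86.25 = 0.0877
  white-kerneled: (3 − 5.75)² / 5.75 = 1.3152
χ² = 0.0877 + 1.3152 = 1.4029 ≈ 1.403
Degrees of freedom = 2 − 1 = 1; critical value at α = 0.1 is 2.706.
Since 1.403 < 2.706, we fail to reject the null hypothesis — the data are consistent with the 15:1 ratio.

1.403; consistent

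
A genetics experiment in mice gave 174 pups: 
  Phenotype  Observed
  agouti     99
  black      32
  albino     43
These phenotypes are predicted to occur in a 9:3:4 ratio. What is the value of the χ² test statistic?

The 9:3:4 ratio has 16 parts, so with N = 174 the expected counts are:
  agouti: 174 × 9/16 = 97.875
  black: 174 × 3/16 = 32.625
  albino: 174 × 4/16 = 43.5
χ² = Σ (O − E)² / E
  agouti: (99 − 97.875)² / 97.875 = 0.0129
  black: (32 − 32.625)² / 32.625 = 0.0120
  albino: (43 − 43.5)² / 43.5 = 0.0057
χ² = 0.0129 + 0.0120 + 0.0057 = 0.0306 ≈ 0.031

0.031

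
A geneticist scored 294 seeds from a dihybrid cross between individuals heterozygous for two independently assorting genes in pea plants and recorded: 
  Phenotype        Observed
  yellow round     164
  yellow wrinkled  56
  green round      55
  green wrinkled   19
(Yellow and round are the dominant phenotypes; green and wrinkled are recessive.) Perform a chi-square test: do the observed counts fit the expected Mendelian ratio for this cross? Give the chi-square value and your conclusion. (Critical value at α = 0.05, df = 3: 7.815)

0.047; consistent

A dihybrid F₂ with independent assortment and complete dominance at both loci gives a 9:3:3:1 phenotypic ratio.
Expected counts for N = 294 under a 9:3:3:1 ratio (total parts = 16):
  yellow round: 294 × 9/16 = 165.375
  yellow wrinkled: 294 × 3/16 = 55.125
  green round: 294 × 3/16 = 55.125
  green wrinkled: 294 × 1/16 = 18.375
χ² = Σ (O − E)² / E
  yellow round: (164 − 165.375)² / 165.375 = 0.0114
  yellow wrinkled: (56 − 55.125)² / 55.125 = 0.0139
  green round: (55 − 55.125)² / 55.125 = 0.0003
  green wrinkled: (19 − 18.375)² / 18.375 = 0.0213
χ² = 0.0114 + 0.0139 + 0.0003 + 0.0213 = 0.0469 ≈ 0.047
Degrees of freedom = 4 − 1 = 3; critical value at α = 0.05 is 7.815.
Since 0.047 < 7.815, we fail to reject the null hypothesis — the data are consistent with the 9:3:3:1 ratio.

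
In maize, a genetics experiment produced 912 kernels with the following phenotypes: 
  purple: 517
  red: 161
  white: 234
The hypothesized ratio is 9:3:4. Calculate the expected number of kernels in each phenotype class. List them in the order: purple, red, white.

Total ratio parts = 16. Expected numbers out of 912:
  purple: 912 × 9/16 = 513
  red: 912 × 3/16 = 171
  white: 912 × 4/16 = 228

513, 171, 228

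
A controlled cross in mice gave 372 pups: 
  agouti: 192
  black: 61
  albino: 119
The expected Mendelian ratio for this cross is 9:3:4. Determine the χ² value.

Under the 9:3:4 hypothesis (Σ ratio = 16, N = 372):
  agouti: 372 × 9/16 = 209.25
  black: 372 × 3/16 = 69.75
  albino: 372 × 4/16 = 93
χ² = Σ (O − E)² / E
  agouti: (192 − 209.25)² / 209.25 = 1.4220
  black: (61 − 69.75)² / 69.75 = 1.0977
  albino: (119 − 93)² / 93 = 7.2688
χ² = 1.4220 + 1.0977 + 7.2688 = 9.7885 ≈ 9.789

9.789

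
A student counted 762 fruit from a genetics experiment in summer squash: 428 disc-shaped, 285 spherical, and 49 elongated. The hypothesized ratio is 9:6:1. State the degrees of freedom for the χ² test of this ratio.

A goodness-of-fit test with 3 phenotype classes has df = 3 − 1 = 2.

2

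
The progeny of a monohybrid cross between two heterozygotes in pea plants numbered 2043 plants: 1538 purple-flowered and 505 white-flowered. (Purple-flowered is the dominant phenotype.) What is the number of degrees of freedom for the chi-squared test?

For a monohybrid cross between heterozygotes with complete dominance, the expected phenotypic ratio is 3:1.
A goodness-of-fit test with 2 phenotype classes has df = 2 − 1 = 1.

1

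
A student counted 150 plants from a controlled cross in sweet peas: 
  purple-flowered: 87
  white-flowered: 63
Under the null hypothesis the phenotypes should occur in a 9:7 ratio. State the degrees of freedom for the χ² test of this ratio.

1

A goodness-of-fit test with 2 phenotype classes has df = 2 − 1 = 1.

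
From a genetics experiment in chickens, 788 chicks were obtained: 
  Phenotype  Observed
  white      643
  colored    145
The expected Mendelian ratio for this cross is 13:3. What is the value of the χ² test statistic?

0.063

Under the 13:3 hypothesis (Σ ratio = 16, N = 788):
  white: 788 × 13/16 = 640.25
  colored: 788 × 3/16 = 147.75
χ² = Σ (O − E)² / E
  white: (643 − 640.25)² / 640.25 = 0.0118
  colored: (145 − 147.75)² / 147.75 = 0.0512
χ² = 0.0118 + 0.0512 = 0.063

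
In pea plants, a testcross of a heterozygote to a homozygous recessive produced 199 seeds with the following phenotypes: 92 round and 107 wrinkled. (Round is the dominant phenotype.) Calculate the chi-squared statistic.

A testcross of a heterozygote (Aa × aa) gives a 1:1 phenotypic ratio.
Under the 1:1 hypothesis (Σ ratio = 2, N = 199):
  round: 199 × 1/2 = 99.5
  wrinkled: 199 × 1/2 = 99.5
χ² = Σ (O − E)² / E
  round: (92 − 99.5)² / 99.5 = 0.5653
  wrinkled: (107 − 99.5)² / 99.5 = 0.5653
χ² = 0.5653 + 0.5653 = 1.1306 ≈ 1.131

1.131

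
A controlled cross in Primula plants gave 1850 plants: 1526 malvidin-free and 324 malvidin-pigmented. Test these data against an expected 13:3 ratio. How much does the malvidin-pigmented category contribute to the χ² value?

1.509

The 13:3 ratio has 16 parts, so with N = 1850 the expected counts are:
  malvidin-free: 1850 × 13/16 = 1503.125
  malvidin-pigmented: 1850 × 3/16 = 346.875
Contribution of malvidin-pigmented: (324 − 346.875)² / 346.875 = 1.5085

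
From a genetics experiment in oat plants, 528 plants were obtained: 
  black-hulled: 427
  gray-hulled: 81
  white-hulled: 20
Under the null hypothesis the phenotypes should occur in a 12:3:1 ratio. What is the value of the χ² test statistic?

10.821

The 12:3:1 ratio has 16 parts, so with N = 528 the expected counts are:
  black-hulled: 528 × 12/16 = 396
  gray-hulled: 528 × 3/16 = 99
  white-hulled: 528 × 1/16 = 33
χ² = Σ (O − E)² / E
  black-hulled: (427 − 396)² / 396 = 2.4268
  gray-hulled: (81 − 99)² / 99 = 3.2727
  white-hulled: (20 − 33)² / 33 = 5.1212
χ² = 2.4268 + 3.2727 + 5.1212 = 10.8207 ≈ 10.821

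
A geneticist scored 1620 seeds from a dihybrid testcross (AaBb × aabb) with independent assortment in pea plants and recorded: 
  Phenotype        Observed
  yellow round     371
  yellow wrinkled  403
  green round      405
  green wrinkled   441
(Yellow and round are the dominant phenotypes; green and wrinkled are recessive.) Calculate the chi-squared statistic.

6.064

A dihybrid testcross with independent assortment gives a 1:1:1:1 ratio.
Expected counts for N = 1620 under a 1:1:1:1 ratio (total parts = 4):
  yellow round: 1620 × 1/4 = 405
  yellow wrinkled: 1620 × 1/4 = 405
  green round: 1620 × 1/4 = 405
  green wrinkled: 1620 × 1/4 = 405
χ² = Σ (O − E)² / E
  yellow round: (371 − 405)² / 405 = 2.8543
  yellow wrinkled: (403 − 405)² / 405 = 0.0099
  green round: (405 − 405)² / 405 = 0.0000
  green wrinkled: (441 − 405)² / 405 = 3.2000
χ² = 2.8543 + 0.0099 + 0.0000 + 3.2000 = 6.0642 ≈ 6.064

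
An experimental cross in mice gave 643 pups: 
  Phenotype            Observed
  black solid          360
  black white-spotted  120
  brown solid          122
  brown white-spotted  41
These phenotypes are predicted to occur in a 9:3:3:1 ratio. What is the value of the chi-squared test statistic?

0.044

The 9:3:3:1 ratio has 16 parts, so with N = 643 the expected counts are:
  black solid: 643 × 9/16 = 361.6875
  black white-spotted: 643 × 3/16 = 120.5625
  brown solid: 643 × 3/16 = 120.5625
  brown white-spotted: 643 × 1/16 = 40.1875
χ² = Σ (O − E)² / E
  black solid: (360 − 361.6875)² / 361.6875 = 0.0079
  black white-spotted: (120 − 120.5625)² / 120.5625 = 0.0026
  brown solid: (122 − 120.5625)² / 120.5625 = 0.0171
  brown white-spotted: (41 − 40.1875)² / 40.1875 = 0.0164
χ² = 0.0079 + 0.0026 + 0.0171 + 0.0164 = 0.044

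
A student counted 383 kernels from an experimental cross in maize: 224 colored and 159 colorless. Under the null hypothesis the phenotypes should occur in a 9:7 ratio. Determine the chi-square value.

Expected counts for N = 383 under a 9:7 ratio (total parts = 16):
  colored: 383 × 9/16 = 215.4375
  colorless: 383 × 7/16 = 167.5625
χ² = Σ (O − E)² / E
  colored: (224 − 215.4375)² / 215.4375 = 0.3403
  colorless: (159 − 167.5625)² / 167.5625 = 0.4375
χ² = 0.3403 + 0.4375 = 0.7778 ≈ 0.778

0.778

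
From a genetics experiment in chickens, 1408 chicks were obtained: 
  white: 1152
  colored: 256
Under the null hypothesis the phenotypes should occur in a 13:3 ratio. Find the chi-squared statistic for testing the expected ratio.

Expected counts for N = 1408 under a 13:3 ratio (total parts = 16):
  white: 1408 × 13/16 = 1144
  colored: 1408 × 3/16 = 264
χ² = Σ (O − E)² / E
  white: (1152 − 1144)² / 1144 = 0.0559
  colored: (256 − 264)² / 264 = 0.2424
χ² = 0.0559 + 0.2424 = 0.2983 ≈ 0.298

0.298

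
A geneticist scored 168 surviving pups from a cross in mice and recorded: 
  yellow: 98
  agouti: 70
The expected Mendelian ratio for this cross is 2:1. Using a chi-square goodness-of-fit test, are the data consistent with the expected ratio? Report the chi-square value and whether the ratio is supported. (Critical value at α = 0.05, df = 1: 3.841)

Expected counts for N = 168 under a 2:1 ratio (total parts = 3):
  yellow: 168 × 2/3 = 112
  agouti: 168 × 1/3 = 56
χ² = Σ (O − E)² / E
  yellow: (98 − 112)² / 112 = 1.7500
  agouti: (70 − 56)² / 56 = 3.5000
χ² = 1.7500 + 3.5000 = 5.250
Degrees of freedom = 2 − 1 = 1; critical value at α = 0.05 is 3.841.
Since 5.250 > 3.841, we reject the null hypothesis — the data do not fit the 2:1 ratio.

5.250; not consistent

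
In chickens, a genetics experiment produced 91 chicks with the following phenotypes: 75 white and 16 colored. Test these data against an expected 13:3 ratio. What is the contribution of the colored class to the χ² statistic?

Under the 13:3 hypothesis (Σ ratio = 16, N = 91):
  white: 91 × 13/16 = 73.9375
  colored: 91 × 3/16 = 17.0625
Contribution of colored: (16 − 17.0625)² / 17.0625 = 0.0662

0.066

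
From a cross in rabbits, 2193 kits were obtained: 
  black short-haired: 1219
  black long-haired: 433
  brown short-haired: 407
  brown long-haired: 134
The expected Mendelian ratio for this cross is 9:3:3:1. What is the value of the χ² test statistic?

1.440

The 9:3:3:1 ratio has 16 parts, so with N = 2193 the expected counts are:
  black short-haired: 2193 × 9/16 = 1233.5625
  black long-haired: 2193 × 3/16 = 411.1875
  brown short-haired: 2193 × 3/16 = 411.1875
  brown long-haired: 2193 × 1/16 = 137.0625
χ² = Σ (O − E)² / E
  black short-haired: (1219 − 1233.5625)² / 1233.5625 = 0.1719
  black long-haired: (433 − 411.1875)² / 411.1875 = 1.1571
  brown short-haired: (407 − 411.1875)² / 411.1875 = 0.0426
  brown long-haired: (134 − 137.0625)² / 137.0625 = 0.0684
χ² = 0.1719 + 1.1571 + 0.0426 + 0.0684 = 1.440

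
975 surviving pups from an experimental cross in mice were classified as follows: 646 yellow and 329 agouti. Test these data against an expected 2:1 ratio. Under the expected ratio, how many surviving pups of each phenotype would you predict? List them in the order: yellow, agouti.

650, 325

Total ratio parts = 3. Expected numbers out of 975:
  yellow: 975 × 2/3 = 650
  agouti: 975 × 1/3 = 325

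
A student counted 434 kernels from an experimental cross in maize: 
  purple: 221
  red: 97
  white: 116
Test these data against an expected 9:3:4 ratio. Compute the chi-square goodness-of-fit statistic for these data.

5.709

Total ratio parts = 16. Expected numbers out of 434:
  purple: 434 × 9/16 = 244.125
  red: 434 × 3/16 = 81.375
  white: 434 × 4/16 = 108.5
χ² = Σ (O − E)² / E
  purple: (221 − 244.125)² / 244.125 = 2.1905
  red: (97 − 81.375)² / 81.375 = 3.0002
  white: (116 − 108.5)² / 108.5 = 0.5184
χ² = 2.1905 + 3.0002 + 0.5184 = 5.7091 ≈ 5.709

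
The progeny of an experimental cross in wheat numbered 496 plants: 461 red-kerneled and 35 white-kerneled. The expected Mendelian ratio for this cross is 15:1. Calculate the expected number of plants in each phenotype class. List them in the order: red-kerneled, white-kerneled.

Expected counts for N = 496 under a 15:1 ratio (total parts = 16):
  red-kerneled: 496 × 15/16 = 465
  white-kerneled: 496 × 1/16 = 31

465, 31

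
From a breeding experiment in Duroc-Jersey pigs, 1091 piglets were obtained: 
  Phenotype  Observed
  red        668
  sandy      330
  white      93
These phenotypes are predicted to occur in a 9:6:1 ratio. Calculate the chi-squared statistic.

Total ratio parts = 16. Expected numbers out of 1091:
  red: 1091 × 9/16 = 613.6875
  sandy: 1091 × 6/16 = 409.125
  white: 1091 × 1/16 = 68.1875
χ² = Σ (O − E)² / E
  red: (668 − 613.6875)² / 613.6875 = 4.8068
  sandy: (330 − 409.125)² / 409.125 = 15.3028
  white: (93 − 68.1875)² / 68.1875 = 9.0289
χ² = 4.8068 + 15.3028 + 9.0289 = 29.1385 ≈ 29.139

29.139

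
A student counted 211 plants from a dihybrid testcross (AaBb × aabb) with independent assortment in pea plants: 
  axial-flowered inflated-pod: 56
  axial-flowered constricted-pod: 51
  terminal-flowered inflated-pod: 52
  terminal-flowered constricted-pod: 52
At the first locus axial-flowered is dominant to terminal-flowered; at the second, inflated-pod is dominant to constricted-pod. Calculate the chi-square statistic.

0.280

A dihybrid testcross with independent assortment gives a 1:1:1:1 ratio.
Total ratio parts = 4. Expected numbers out of 211:
  axial-flowered inflated-pod: 211 × 1/4 = 52.75
  axial-flowered constricted-pod: 211 × 1/4 = 52.75
  terminal-flowered inflated-pod: 211 × 1/4 = 52.75
  terminal-flowered constricted-pod: 211 × 1/4 = 52.75
χ² = Σ (O − E)² / E
  axial-flowered inflated-pod: (56 − 52.75)² / 52.75 = 0.2002
  axial-flowered constricted-pod: (51 − 52.75)² / 52.75 = 0.0581
  terminal-flowered inflated-pod: (52 − 52.75)² / 52.75 = 0.0107
  terminal-flowered constricted-pod: (52 − 52.75)² / 52.75 = 0.0107
χ² = 0.2002 + 0.0581 + 0.0107 + 0.0107 = 0.2797 ≈ 0.280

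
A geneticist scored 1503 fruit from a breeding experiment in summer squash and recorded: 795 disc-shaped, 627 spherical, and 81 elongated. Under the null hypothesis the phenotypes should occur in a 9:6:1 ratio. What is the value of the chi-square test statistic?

The 9:6:1 ratio has 16 parts, so with N = 1503 the expected counts are:
  disc-shaped: 1503 × 9/16 = 845.4375
  spherical: 1503 × 6/16 = 563.625
  elongated: 1503 × 1/16 = 93.9375
χ² = Σ (O − E)² / E
  disc-shaped: (795 − 845.4375)² / 845.4375 = 3.0090
  spherical: (627 − 563.625)² / 563.625 = 7.1260
  elongated: (81 − 93.9375)² / 93.9375 = 1.7818
χ² = 3.0090 + 7.1260 + 1.7818 = 11.9168 ≈ 11.917

11.917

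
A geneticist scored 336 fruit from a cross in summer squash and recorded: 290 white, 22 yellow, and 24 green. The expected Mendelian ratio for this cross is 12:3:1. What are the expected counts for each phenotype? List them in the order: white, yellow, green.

252, 63, 21

Expected counts for N = 336 under a 12:3:1 ratio (total parts = 16):
  white: 336 × 12/16 = 252
  yellow: 336 × 3/16 = 63
  green: 336 × 1/16 = 21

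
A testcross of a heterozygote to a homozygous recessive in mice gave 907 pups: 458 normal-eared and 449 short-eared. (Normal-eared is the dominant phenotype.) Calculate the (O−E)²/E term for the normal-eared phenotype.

A testcross of a heterozygote (Aa × aa) gives a 1:1 phenotypic ratio.
Under the 1:1 hypothesis (Σ ratio = 2, N = 907):
  normal-eared: 907 × 1/2 = 453.5
  short-eared: 907 × 1/2 = 453.5
Contribution of normal-eared: (458 − 453.5)² / 453.5 = 0.0447

0.045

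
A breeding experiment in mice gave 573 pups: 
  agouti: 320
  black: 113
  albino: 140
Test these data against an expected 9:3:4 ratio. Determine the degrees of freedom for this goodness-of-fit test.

2

A goodness-of-fit test with 3 phenotype classes has df = 3 − 1 = 2.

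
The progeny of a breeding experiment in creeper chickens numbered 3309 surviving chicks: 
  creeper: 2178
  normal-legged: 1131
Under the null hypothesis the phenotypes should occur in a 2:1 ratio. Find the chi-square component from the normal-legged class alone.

Total ratio parts = 3. Expected numbers out of 3309:
  creeper: 3309 × 2/3 = 2206
  normal-legged: 3309 × 1/3 = 1103
Contribution of normal-legged: (1131 − 1103)² / 1103 = 0.7108

0.711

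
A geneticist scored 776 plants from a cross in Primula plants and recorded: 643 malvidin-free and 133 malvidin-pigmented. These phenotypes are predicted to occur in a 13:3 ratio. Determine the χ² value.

1.322

Total ratio parts = 16. Expected numbers out of 776:
  malvidin-free: 776 × 13/16 = 630.5
  malvidin-pigmented: 776 × 3/16 = 145.5
χ² = Σ (O − E)² / E
  malvidin-free: (643 − 630.5)² / 630.5 = 0.2478
  malvidin-pigmented: (133 − 145.5)² / 145.5 = 1.0739
χ² = 0.2478 + 1.0739 = 1.3217 ≈ 1.322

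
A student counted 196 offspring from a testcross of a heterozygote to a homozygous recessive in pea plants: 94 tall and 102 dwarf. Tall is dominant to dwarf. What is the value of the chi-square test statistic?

A testcross of a heterozygote (Aa × aa) gives a 1:1 phenotypic ratio.
The 1:1 ratio has 2 parts, so with N = 196 the expected counts are:
  tall: 196 × 1/2 = 98
  dwarf: 196 × 1/2 = 98
χ² = Σ (O − E)² / E
  tall: (94 − 98)² / 98 = 0.1633
  dwarf: (102 − 98)² / 98 = 0.1633
χ² = 0.1633 + 0.1633 = 0.3266 ≈ 0.327

0.327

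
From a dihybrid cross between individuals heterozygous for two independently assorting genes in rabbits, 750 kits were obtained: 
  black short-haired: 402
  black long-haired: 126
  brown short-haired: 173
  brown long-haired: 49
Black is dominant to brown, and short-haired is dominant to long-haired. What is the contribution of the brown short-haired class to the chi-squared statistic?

A dihybrid F₂ with independent assortment and complete dominance at both loci gives a 9:3:3:1 phenotypic ratio.
Total ratio parts = 16. Expected numbers out of 750:
  black short-haired: 750 × 9/16 = 421.875
  black long-haired: 750 × 3/16 = 140.625
  brown short-haired: 750 × 3/16 = 140.625
  brown long-haired: 750 × 1/16 = 46.875
Contribution of brown short-haired: (173 − 140.625)² / 140.625 = 7.4534

7.453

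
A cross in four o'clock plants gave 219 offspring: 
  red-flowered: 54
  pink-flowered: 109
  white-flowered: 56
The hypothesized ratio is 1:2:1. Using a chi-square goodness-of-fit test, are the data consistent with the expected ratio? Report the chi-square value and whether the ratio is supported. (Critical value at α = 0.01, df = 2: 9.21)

Under the 1:2:1 hypothesis (Σ ratio = 4, N = 219):
  red-flowered: 219 × 1/4 = 54.75
  pink-flowered: 219 × 2/4 = 109.5
  white-flowered: 219 × 1/4 = 54.75
χ² = Σ (O − E)² / E
  red-flowered: (54 − 54.75)² / 54.75 = 0.0103
  pink-flowered: (109 − 109.5)² / 109.5 = 0.0023
  white-flowered: (56 − 54.75)² / 54.75 = 0.0285
χ² = 0.0103 + 0.0023 + 0.0285 = 0.0411 ≈ 0.041
Degrees of freedom = 3 − 1 = 2; critical value at α = 0.01 is 9.21.
Since 0.041 < 9.21, we fail to reject the null hypothesis — the data are consistent with the 1:2:1 ratio.

0.041; consistent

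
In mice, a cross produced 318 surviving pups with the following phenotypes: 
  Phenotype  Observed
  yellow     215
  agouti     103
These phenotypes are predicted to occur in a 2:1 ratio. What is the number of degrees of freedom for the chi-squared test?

A goodness-of-fit test with 2 phenotype classes has df = 2 − 1 = 1.

1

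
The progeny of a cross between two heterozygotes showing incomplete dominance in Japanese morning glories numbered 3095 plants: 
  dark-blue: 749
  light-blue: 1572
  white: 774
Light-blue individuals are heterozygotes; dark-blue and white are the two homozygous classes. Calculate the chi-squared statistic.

1.180

With incomplete dominance, a heterozygote × heterozygote cross gives a 1:2:1 phenotypic ratio.
Expected counts for N = 3095 under a 1:2:1 ratio (total parts = 4):
  dark-blue: 3095 × 1/4 = 773.75
  light-blue: 3095 × 2/4 = 1547.5
  white: 3095 × 1/4 = 773.75
χ² = Σ (O − E)² / E
  dark-blue: (749 − 773.75)² / 773.75 = 0.7917
  light-blue: (1572 − 1547.5)² / 1547.5 = 0.3879
  white: (774 − 773.75)² / 773.75 = 0.0001
χ² = 0.7917 + 0.3879 + 0.0001 = 1.1797 ≈ 1.180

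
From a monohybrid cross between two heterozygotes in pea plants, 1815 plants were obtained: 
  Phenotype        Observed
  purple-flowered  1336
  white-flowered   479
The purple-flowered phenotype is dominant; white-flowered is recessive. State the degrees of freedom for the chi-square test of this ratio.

For a monohybrid cross between heterozygotes with complete dominance, the expected phenotypic ratio is 3:1.
A goodness-of-fit test with 2 phenotype classes has df = 2 − 1 = 1.

1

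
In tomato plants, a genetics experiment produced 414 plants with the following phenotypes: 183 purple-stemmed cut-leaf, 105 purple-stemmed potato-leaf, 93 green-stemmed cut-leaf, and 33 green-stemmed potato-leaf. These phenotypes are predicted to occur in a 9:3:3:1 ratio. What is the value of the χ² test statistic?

The 9:3:3:1 ratio has 16 parts, so with N = 414 the expected counts are:
  purple-stemmed cut-leaf: 414 × 9/16 = 232.875
  purple-stemmed potato-leaf: 414 × 3/16 = 77.625
  green-stemmed cut-leaf: 414 × 3/16 = 77.625
  green-stemmed potato-leaf: 414 × 1/16 = 25.875
χ² = Σ (O − E)² / E
  purple-stemmed cut-leaf: (183 − 232.875)² / 232.875 = 10.6818
  purple-stemmed potato-leaf: (105 − 77.625)² / 77.625 = 9.6540
  green-stemmed cut-leaf: (93 − 77.625)² / 77.625 = 3.0453
  green-stemmed potato-leaf: (33 − 25.875)² / 25.875 = 1.9620
χ² = 10.6818 + 9.6540 + 3.0453 + 1.9620 = 25.3431 ≈ 25.343

25.343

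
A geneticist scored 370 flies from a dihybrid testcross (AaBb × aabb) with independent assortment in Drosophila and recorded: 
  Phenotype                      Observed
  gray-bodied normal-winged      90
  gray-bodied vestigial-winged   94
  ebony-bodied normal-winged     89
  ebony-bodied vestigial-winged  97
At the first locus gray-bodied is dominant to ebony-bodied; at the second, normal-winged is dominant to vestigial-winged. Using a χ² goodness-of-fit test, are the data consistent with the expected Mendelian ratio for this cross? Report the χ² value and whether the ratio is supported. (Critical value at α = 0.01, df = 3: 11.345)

A dihybrid testcross with independent assortment gives a 1:1:1:1 ratio.
The 1:1:1:1 ratio has 4 parts, so with N = 370 the expected counts are:
  gray-bodied normal-winged: 370 × 1/4 = 92.5
  gray-bodied vestigial-winged: 370 × 1/4 = 92.5
  ebony-bodied normal-winged: 370 × 1/4 = 92.5
  ebony-bodied vestigial-winged: 370 × 1/4 = 92.5
χ² = Σ (O − E)² / E
  gray-bodied normal-winged: (90 − 92.5)² / 92.5 = 0.0676
  gray-bodied vestigial-winged: (94 − 92.5)² / 92.5 = 0.0243
  ebony-bodied normal-winged: (89 − 92.5)² / 92.5 = 0.1324
  ebony-bodied vestigial-winged: (97 − 92.5)² / 92.5 = 0.2189
χ² = 0.0676 + 0.0243 + 0.1324 + 0.2189 = 0.4432 ≈ 0.443
Degrees of freedom = 4 − 1 = 3; critical value at α = 0.01 is 11.345.
Since 0.443 < 11.345, we fail to reject the null hypothesis — the data are consistent with the 1:1:1:1 ratio.

0.443; consistent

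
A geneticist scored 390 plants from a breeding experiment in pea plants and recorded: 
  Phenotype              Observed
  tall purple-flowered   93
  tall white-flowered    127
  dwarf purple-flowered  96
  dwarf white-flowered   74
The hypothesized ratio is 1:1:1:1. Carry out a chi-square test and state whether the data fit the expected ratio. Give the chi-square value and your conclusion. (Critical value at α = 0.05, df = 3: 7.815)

14.821; not consistent

Under the 1:1:1:1 hypothesis (Σ ratio = 4, N = 390):
  tall purple-flowered: 390 × 1/4 = 97.5
  tall white-flowered: 390 × 1/4 = 97.5
  dwarf purple-flowered: 390 × 1/4 = 97.5
  dwarf white-flowered: 390 × 1/4 = 97.5
χ² = Σ (O − E)² / E
  tall purple-flowered: (93 − 97.5)² / 97.5 = 0.2077
  tall white-flowered: (127 − 97.5)² / 97.5 = 8.9256
  dwarf purple-flowered: (96 − 97.5)² / 97.5 = 0.0231
  dwarf white-flowered: (74 − 97.5)² / 97.5 = 5.6641
χ² = 0.2077 + 8.9256 + 0.0231 + 5.6641 = 14.8205 ≈ 14.821
Degrees of freedom = 4 − 1 = 3; critical value at α = 0.05 is 7.815.
Since 14.821 > 7.815, we reject the null hypothesis — the data do not fit the 1:1:1:1 ratio.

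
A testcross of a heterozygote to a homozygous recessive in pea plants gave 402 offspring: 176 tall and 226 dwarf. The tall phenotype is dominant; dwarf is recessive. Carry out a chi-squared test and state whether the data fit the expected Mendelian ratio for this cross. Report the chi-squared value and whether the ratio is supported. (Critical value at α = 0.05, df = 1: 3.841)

6.219; not consistent

A testcross of a heterozygote (Aa × aa) gives a 1:1 phenotypic ratio.
Under the 1:1 hypothesis (Σ ratio = 2, N = 402):
  tall: 402 × 1/2 = 201
  dwarf: 402 × 1/2 = 201
χ² = Σ (O − E)² / E
  tall: (176 − 201)² / 201 = 3.1095
  dwarf: (226 − 201)² / 201 = 3.1095
χ² = 3.1095 + 3.1095 = 6.219
Degrees of freedom = 2 − 1 = 1; critical value at α = 0.05 is 3.841.
Since 6.219 > 3.841, we reject the null hypothesis — the data do not fit the 1:1 ratio.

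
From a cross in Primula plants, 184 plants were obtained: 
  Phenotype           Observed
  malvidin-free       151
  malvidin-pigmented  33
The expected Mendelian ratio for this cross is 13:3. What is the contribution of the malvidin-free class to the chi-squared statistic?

Under the 13:3 hypothesis (Σ ratio = 16, N = 184):
  malvidin-free: 184 × 13/16 = 149.5
  malvidin-pigmented: 184 × 3/16 = 34.5
Contribution of malvidin-free: (151 − 149.5)² / 149.5 = 0.0151

0.015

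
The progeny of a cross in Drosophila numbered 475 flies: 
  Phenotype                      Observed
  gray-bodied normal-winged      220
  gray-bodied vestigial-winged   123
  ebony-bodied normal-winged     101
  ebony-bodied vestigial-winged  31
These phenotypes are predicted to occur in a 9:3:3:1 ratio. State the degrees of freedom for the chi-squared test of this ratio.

A goodness-of-fit test with 4 phenotype classes has df = 4 − 1 = 3.

3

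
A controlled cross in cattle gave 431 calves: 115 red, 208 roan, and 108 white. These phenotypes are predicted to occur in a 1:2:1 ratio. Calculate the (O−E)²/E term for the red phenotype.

The 1:2:1 ratio has 4 parts, so with N = 431 the expected counts are:
  red: 431 × 1/4 = 107.75
  roan: 431 × 2/4 = 215.5
  white: 431 × 1/4 = 107.75
Contribution of red: (115 − 107.75)² / 107.75 = 0.4878

0.488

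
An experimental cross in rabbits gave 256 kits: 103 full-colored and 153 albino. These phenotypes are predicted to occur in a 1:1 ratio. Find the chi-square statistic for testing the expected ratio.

9.766

The 1:1 ratio has 2 parts, so with N = 256 the expected counts are:
  full-colored: 256 × 1/2 = 128
  albino: 256 × 1/2 = 128
χ² = Σ (O − E)² / E
  full-colored: (103 − 128)² / 128 = 4.8828
  albino: (153 − 128)² / 128 = 4.8828
χ² = 4.8828 + 4.8828 = 9.7656 ≈ 9.766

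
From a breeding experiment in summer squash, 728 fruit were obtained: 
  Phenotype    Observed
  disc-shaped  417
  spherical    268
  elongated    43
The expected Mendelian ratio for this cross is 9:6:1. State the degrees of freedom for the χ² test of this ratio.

2

A goodness-of-fit test with 3 phenotype classes has df = 3 − 1 = 2.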